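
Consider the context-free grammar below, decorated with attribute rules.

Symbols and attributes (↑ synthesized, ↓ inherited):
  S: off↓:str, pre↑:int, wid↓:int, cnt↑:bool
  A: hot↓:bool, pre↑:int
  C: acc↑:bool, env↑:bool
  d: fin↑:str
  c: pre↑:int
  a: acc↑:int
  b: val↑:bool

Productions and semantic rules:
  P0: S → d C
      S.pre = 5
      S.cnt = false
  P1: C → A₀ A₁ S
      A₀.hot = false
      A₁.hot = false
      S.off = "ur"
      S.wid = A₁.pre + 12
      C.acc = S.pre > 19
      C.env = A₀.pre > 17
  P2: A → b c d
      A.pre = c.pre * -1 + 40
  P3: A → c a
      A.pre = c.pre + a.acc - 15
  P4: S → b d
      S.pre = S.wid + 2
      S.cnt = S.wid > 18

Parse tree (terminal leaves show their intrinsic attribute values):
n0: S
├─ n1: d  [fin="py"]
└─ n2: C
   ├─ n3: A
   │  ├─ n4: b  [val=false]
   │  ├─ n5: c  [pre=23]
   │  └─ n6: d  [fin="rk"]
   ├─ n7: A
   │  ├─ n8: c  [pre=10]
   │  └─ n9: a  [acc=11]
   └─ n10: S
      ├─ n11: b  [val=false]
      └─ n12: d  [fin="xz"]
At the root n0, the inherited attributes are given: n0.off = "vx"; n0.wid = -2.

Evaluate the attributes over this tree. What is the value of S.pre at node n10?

20

1. n0.off = "vx"  [given at root]
2. n0.wid = -2  [given at root]
3. n1.fin = "py"  [terminal]
4. n3.hot = false  [false]
5. n4.val = false  [terminal]
6. n5.pre = 23  [terminal]
7. n6.fin = "rk"  [terminal]
8. n3.pre = 17  [c.pre * -1 + 40]
9. n7.hot = false  [false]
10. n8.pre = 10  [terminal]
11. n9.acc = 11  [terminal]
12. n7.pre = 6  [c.pre + a.acc - 15]
13. n10.off = "ur"  ["ur"]
14. n10.wid = 18  [A₁.pre + 12]
15. n11.val = false  [terminal]
16. n12.fin = "xz"  [terminal]
17. n10.pre = 20  [S.wid + 2]
18. n10.cnt = false  [S.wid > 18]
19. n2.acc = true  [S.pre > 19]
20. n2.env = false  [A₀.pre > 17]
21. n0.pre = 5  [5]
22. n0.cnt = false  [false]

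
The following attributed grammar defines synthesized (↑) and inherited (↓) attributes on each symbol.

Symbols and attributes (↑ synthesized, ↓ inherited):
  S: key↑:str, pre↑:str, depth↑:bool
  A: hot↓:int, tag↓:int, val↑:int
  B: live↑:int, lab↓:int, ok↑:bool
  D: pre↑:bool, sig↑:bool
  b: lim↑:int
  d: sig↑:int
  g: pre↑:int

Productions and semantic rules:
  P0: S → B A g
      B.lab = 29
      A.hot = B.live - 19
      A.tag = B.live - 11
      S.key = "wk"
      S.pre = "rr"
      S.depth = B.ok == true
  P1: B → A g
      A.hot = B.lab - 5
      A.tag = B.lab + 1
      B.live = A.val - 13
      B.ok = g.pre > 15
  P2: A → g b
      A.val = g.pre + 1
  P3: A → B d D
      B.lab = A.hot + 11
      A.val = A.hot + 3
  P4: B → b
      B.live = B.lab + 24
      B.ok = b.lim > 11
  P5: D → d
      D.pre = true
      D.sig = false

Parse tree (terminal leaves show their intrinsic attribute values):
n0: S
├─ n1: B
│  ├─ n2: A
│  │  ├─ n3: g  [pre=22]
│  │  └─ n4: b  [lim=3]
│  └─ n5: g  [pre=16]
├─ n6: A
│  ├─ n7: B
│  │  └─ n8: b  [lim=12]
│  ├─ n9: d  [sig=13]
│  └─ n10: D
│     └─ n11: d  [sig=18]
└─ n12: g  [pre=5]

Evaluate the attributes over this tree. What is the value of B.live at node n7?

26

1. n1.lab = 29  [29]
2. n2.hot = 24  [B.lab - 5]
3. n2.tag = 30  [B.lab + 1]
4. n3.pre = 22  [terminal]
5. n4.lim = 3  [terminal]
6. n2.val = 23  [g.pre + 1]
7. n5.pre = 16  [terminal]
8. n1.live = 10  [A.val - 13]
9. n1.ok = true  [g.pre > 15]
10. n6.hot = -9  [B.live - 19]
11. n6.tag = -1  [B.live - 11]
12. n7.lab = 2  [A.hot + 11]
13. n8.lim = 12  [terminal]
14. n7.live = 26  [B.lab + 24]
15. n7.ok = true  [b.lim > 11]
16. n9.sig = 13  [terminal]
17. n11.sig = 18  [terminal]
18. n10.pre = true  [true]
19. n10.sig = false  [false]
20. n6.val = -6  [A.hot + 3]
21. n12.pre = 5  [terminal]
22. n0.key = "wk"  ["wk"]
23. n0.pre = "rr"  ["rr"]
24. n0.depth = true  [B.ok == true]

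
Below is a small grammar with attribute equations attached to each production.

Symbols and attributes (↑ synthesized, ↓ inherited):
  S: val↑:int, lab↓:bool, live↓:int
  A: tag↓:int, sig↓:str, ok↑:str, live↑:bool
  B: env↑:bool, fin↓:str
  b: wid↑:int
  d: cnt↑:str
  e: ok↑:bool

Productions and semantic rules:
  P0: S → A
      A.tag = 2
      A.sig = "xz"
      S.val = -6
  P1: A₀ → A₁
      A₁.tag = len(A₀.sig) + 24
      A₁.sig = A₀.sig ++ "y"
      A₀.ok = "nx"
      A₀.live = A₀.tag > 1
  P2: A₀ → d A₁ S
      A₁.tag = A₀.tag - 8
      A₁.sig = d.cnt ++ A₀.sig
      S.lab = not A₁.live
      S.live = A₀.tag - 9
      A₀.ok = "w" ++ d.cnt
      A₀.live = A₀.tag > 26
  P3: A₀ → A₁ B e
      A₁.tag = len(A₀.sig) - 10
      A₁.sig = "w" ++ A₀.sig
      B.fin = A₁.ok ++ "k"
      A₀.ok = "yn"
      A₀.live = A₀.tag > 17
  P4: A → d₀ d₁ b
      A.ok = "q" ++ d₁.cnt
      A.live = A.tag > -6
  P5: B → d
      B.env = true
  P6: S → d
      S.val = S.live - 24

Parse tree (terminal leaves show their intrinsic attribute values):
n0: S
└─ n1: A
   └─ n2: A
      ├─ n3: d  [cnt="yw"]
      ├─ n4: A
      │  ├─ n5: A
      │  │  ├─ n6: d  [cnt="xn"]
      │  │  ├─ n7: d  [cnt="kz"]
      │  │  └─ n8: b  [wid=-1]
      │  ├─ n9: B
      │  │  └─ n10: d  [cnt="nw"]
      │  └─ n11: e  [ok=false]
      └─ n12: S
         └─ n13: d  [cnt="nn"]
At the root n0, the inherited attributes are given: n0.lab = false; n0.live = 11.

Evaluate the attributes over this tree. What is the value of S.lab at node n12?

1. n0.lab = false  [given at root]
2. n0.live = 11  [given at root]
3. n1.tag = 2  [2]
4. n1.sig = "xz"  ["xz"]
5. n2.tag = 26  [len(A₀.sig) + 24]
6. n2.sig = "xzy"  [A₀.sig ++ "y"]
7. n3.cnt = "yw"  [terminal]
8. n4.tag = 18  [A₀.tag - 8]
9. n4.sig = "ywxzy"  [d.cnt ++ A₀.sig]
10. n5.tag = -5  [len(A₀.sig) - 10]
11. n5.sig = "wywxzy"  ["w" ++ A₀.sig]
12. n6.cnt = "xn"  [terminal]
13. n7.cnt = "kz"  [terminal]
14. n8.wid = -1  [terminal]
15. n5.ok = "qkz"  ["q" ++ d₁.cnt]
16. n5.live = true  [A.tag > -6]
17. n9.fin = "qkzk"  [A₁.ok ++ "k"]
18. n10.cnt = "nw"  [terminal]
19. n9.env = true  [true]
20. n11.ok = false  [terminal]
21. n4.ok = "yn"  ["yn"]
22. n4.live = true  [A₀.tag > 17]
23. n12.lab = false  [not A₁.live]
24. n12.live = 17  [A₀.tag - 9]
25. n13.cnt = "nn"  [terminal]
26. n12.val = -7  [S.live - 24]
27. n2.ok = "wyw"  ["w" ++ d.cnt]
28. n2.live = false  [A₀.tag > 26]
29. n1.ok = "nx"  ["nx"]
30. n1.live = true  [A₀.tag > 1]
31. n0.val = -6  [-6]

false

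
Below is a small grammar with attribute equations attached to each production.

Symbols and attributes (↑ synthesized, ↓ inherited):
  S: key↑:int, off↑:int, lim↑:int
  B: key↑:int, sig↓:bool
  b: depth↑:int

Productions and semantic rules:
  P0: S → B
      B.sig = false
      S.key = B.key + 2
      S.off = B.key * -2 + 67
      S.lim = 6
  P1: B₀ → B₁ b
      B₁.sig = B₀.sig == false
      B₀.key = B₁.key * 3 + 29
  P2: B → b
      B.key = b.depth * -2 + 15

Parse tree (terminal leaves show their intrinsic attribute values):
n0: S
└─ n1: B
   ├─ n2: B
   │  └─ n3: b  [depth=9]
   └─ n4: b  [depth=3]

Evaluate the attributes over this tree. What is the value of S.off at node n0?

27

1. n1.sig = false  [false]
2. n2.sig = true  [B₀.sig == false]
3. n3.depth = 9  [terminal]
4. n2.key = -3  [b.depth * -2 + 15]
5. n4.depth = 3  [terminal]
6. n1.key = 20  [B₁.key * 3 + 29]
7. n0.key = 22  [B.key + 2]
8. n0.off = 27  [B.key * -2 + 67]
9. n0.lim = 6  [6]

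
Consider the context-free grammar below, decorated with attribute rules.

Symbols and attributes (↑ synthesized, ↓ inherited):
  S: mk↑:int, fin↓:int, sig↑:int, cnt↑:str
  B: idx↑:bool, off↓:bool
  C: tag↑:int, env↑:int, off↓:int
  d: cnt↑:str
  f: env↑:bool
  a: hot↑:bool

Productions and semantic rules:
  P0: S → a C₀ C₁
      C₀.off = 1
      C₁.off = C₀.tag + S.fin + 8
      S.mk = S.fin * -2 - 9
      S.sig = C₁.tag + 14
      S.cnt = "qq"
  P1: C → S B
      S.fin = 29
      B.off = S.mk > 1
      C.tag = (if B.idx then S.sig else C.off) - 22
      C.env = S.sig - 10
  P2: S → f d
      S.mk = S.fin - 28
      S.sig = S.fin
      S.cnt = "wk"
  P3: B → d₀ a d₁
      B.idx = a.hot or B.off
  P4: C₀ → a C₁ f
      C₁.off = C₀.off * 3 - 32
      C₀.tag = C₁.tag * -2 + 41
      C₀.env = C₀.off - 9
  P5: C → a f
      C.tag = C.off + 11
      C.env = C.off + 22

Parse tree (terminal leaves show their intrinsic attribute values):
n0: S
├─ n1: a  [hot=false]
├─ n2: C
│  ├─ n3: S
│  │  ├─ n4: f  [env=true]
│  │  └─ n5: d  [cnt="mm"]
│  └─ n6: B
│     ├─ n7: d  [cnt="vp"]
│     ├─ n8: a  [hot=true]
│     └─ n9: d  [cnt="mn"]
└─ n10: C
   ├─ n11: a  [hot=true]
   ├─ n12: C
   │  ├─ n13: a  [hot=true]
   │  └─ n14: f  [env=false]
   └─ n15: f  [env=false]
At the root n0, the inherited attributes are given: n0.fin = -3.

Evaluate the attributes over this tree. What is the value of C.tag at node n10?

1. n0.fin = -3  [given at root]
2. n1.hot = false  [terminal]
3. n2.off = 1  [1]
4. n3.fin = 29  [29]
5. n4.env = true  [terminal]
6. n5.cnt = "mm"  [terminal]
7. n3.mk = 1  [S.fin - 28]
8. n3.sig = 29  [S.fin]
9. n3.cnt = "wk"  ["wk"]
10. n6.off = false  [S.mk > 1]
11. n7.cnt = "vp"  [terminal]
12. n8.hot = true  [terminal]
13. n9.cnt = "mn"  [terminal]
14. n6.idx = true  [a.hot or B.off]
15. n2.tag = 7  [(if B.idx then S.sig else C.off) - 22]
16. n2.env = 19  [S.sig - 10]
17. n10.off = 12  [C₀.tag + S.fin + 8]
18. n11.hot = true  [terminal]
19. n12.off = 4  [C₀.off * 3 - 32]
20. n13.hot = true  [terminal]
21. n14.env = false  [terminal]
22. n12.tag = 15  [C.off + 11]
23. n12.env = 26  [C.off + 22]
24. n15.env = false  [terminal]
25. n10.tag = 11  [C₁.tag * -2 + 41]
26. n10.env = 3  [C₀.off - 9]
27. n0.mk = -3  [S.fin * -2 - 9]
28. n0.sig = 25  [C₁.tag + 14]
29. n0.cnt = "qq"  ["qq"]

11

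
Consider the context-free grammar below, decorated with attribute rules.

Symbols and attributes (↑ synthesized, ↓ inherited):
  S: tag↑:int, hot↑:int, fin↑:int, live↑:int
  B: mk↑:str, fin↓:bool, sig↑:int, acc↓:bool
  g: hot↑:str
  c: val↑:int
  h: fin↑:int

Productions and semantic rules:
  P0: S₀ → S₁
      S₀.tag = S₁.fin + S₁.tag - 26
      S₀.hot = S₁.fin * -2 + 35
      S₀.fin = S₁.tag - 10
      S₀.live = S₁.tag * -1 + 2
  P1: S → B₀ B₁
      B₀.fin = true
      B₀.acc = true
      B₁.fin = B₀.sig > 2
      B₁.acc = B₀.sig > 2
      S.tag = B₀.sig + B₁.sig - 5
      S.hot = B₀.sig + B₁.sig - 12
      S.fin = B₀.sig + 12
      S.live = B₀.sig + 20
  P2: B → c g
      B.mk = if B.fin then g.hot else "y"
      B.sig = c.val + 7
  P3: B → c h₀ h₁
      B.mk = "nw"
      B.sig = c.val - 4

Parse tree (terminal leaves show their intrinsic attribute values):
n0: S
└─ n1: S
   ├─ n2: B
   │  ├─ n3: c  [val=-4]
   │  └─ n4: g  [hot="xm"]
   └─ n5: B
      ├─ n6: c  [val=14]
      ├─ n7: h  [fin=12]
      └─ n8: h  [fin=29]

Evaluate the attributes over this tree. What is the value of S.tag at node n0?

-3

1. n2.fin = true  [true]
2. n2.acc = true  [true]
3. n3.val = -4  [terminal]
4. n4.hot = "xm"  [terminal]
5. n2.mk = "xm"  [if B.fin then g.hot else "y"]
6. n2.sig = 3  [c.val + 7]
7. n5.fin = true  [B₀.sig > 2]
8. n5.acc = true  [B₀.sig > 2]
9. n6.val = 14  [terminal]
10. n7.fin = 12  [terminal]
11. n8.fin = 29  [terminal]
12. n5.mk = "nw"  ["nw"]
13. n5.sig = 10  [c.val - 4]
14. n1.tag = 8  [B₀.sig + B₁.sig - 5]
15. n1.hot = 1  [B₀.sig + B₁.sig - 12]
16. n1.fin = 15  [B₀.sig + 12]
17. n1.live = 23  [B₀.sig + 20]
18. n0.tag = -3  [S₁.fin + S₁.tag - 26]
19. n0.hot = 5  [S₁.fin * -2 + 35]
20. n0.fin = -2  [S₁.tag - 10]
21. n0.live = -6  [S₁.tag * -1 + 2]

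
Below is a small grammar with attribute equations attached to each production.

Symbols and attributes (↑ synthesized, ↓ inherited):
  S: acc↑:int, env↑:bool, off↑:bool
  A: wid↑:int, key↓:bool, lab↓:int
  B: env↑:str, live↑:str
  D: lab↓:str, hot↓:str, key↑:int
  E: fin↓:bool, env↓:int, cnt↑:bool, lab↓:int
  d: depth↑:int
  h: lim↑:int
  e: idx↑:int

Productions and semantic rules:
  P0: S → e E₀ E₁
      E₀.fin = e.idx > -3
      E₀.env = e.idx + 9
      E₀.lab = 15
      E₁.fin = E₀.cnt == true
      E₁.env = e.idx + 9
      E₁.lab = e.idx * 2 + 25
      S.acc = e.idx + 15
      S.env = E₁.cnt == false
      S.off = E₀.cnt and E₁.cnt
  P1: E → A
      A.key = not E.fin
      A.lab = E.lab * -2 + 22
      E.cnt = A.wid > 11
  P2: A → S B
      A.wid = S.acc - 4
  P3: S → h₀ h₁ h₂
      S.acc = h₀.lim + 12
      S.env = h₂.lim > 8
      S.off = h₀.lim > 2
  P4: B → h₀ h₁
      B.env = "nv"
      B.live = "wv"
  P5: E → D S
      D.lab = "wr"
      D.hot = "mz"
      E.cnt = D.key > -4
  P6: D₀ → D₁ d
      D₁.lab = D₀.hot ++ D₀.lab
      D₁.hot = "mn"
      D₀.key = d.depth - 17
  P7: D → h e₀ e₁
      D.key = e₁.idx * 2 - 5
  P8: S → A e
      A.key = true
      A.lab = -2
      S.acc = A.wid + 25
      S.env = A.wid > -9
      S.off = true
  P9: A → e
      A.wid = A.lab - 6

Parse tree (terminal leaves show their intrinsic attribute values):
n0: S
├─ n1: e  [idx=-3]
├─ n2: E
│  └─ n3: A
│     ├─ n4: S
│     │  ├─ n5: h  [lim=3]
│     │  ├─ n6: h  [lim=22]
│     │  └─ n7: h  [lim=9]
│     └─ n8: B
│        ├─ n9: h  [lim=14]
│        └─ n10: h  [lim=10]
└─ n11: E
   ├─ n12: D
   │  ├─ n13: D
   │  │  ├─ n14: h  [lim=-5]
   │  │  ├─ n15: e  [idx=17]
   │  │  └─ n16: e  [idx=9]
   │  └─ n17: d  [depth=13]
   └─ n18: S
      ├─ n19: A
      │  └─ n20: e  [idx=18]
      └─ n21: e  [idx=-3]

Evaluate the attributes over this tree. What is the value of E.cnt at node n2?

1. n1.idx = -3  [terminal]
2. n2.fin = false  [e.idx > -3]
3. n2.env = 6  [e.idx + 9]
4. n2.lab = 15  [15]
5. n3.key = true  [not E.fin]
6. n3.lab = -8  [E.lab * -2 + 22]
7. n5.lim = 3  [terminal]
8. n6.lim = 22  [terminal]
9. n7.lim = 9  [terminal]
10. n4.acc = 15  [h₀.lim + 12]
11. n4.env = true  [h₂.lim > 8]
12. n4.off = true  [h₀.lim > 2]
13. n9.lim = 14  [terminal]
14. n10.lim = 10  [terminal]
15. n8.env = "nv"  ["nv"]
16. n8.live = "wv"  ["wv"]
17. n3.wid = 11  [S.acc - 4]
18. n2.cnt = false  [A.wid > 11]
19. n11.fin = false  [E₀.cnt == true]
20. n11.env = 6  [e.idx + 9]
21. n11.lab = 19  [e.idx * 2 + 25]
22. n12.lab = "wr"  ["wr"]
23. n12.hot = "mz"  ["mz"]
24. n13.lab = "mzwr"  [D₀.hot ++ D₀.lab]
25. n13.hot = "mn"  ["mn"]
26. n14.lim = -5  [terminal]
27. n15.idx = 17  [terminal]
28. n16.idx = 9  [terminal]
29. n13.key = 13  [e₁.idx * 2 - 5]
30. n17.depth = 13  [terminal]
31. n12.key = -4  [d.depth - 17]
32. n19.key = true  [true]
33. n19.lab = -2  [-2]
34. n20.idx = 18  [terminal]
35. n19.wid = -8  [A.lab - 6]
36. n21.idx = -3  [terminal]
37. n18.acc = 17  [A.wid + 25]
38. n18.env = true  [A.wid > -9]
39. n18.off = true  [true]
40. n11.cnt = false  [D.key > -4]
41. n0.acc = 12  [e.idx + 15]
42. n0.env = true  [E₁.cnt == false]
43. n0.off = false  [E₀.cnt and E₁.cnt]

false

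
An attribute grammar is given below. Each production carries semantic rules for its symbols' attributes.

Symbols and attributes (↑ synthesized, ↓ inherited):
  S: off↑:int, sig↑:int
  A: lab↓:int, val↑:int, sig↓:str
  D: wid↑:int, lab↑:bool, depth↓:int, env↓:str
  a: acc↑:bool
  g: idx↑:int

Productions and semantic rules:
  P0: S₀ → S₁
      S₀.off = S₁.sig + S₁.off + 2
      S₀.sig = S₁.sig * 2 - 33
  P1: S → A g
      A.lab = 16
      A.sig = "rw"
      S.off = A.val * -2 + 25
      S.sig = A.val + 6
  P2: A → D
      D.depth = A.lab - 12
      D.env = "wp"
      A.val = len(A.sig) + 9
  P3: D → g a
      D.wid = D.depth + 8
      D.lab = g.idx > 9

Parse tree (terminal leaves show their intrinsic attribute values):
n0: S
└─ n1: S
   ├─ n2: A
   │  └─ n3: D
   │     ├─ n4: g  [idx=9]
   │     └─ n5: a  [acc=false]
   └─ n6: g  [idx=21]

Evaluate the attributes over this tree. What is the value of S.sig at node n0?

1. n2.lab = 16  [16]
2. n2.sig = "rw"  ["rw"]
3. n3.depth = 4  [A.lab - 12]
4. n3.env = "wp"  ["wp"]
5. n4.idx = 9  [terminal]
6. n5.acc = false  [terminal]
7. n3.wid = 12  [D.depth + 8]
8. n3.lab = false  [g.idx > 9]
9. n2.val = 11  [len(A.sig) + 9]
10. n6.idx = 21  [terminal]
11. n1.off = 3  [A.val * -2 + 25]
12. n1.sig = 17  [A.val + 6]
13. n0.off = 22  [S₁.sig + S₁.off + 2]
14. n0.sig = 1  [S₁.sig * 2 - 33]

1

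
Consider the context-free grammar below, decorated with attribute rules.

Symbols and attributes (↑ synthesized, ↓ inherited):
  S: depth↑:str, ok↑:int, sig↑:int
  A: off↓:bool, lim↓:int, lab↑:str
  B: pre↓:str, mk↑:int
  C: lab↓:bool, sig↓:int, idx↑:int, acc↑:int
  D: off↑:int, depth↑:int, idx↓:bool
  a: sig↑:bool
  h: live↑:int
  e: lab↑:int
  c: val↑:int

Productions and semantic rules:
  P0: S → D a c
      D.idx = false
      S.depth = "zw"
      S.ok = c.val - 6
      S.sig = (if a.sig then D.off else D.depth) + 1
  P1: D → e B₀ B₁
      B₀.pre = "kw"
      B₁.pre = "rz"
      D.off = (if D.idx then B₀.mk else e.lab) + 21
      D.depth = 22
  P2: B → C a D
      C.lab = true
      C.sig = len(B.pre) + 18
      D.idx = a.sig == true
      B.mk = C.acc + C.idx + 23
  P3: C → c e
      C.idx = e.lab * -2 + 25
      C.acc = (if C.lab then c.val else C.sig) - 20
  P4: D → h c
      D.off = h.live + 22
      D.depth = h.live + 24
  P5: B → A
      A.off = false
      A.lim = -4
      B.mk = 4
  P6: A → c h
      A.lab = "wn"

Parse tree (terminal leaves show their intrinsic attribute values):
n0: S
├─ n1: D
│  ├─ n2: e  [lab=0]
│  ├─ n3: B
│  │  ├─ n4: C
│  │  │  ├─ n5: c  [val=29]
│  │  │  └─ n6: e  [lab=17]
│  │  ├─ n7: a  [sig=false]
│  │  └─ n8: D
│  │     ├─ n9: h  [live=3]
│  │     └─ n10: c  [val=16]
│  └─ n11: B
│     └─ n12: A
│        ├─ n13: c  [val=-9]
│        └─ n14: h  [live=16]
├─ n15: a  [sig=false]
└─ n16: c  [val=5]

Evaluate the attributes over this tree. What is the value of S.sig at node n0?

1. n1.idx = false  [false]
2. n2.lab = 0  [terminal]
3. n3.pre = "kw"  ["kw"]
4. n4.lab = true  [true]
5. n4.sig = 20  [len(B.pre) + 18]
6. n5.val = 29  [terminal]
7. n6.lab = 17  [terminal]
8. n4.idx = -9  [e.lab * -2 + 25]
9. n4.acc = 9  [(if C.lab then c.val else C.sig) - 20]
10. n7.sig = false  [terminal]
11. n8.idx = false  [a.sig == true]
12. n9.live = 3  [terminal]
13. n10.val = 16  [terminal]
14. n8.off = 25  [h.live + 22]
15. n8.depth = 27  [h.live + 24]
16. n3.mk = 23  [C.acc + C.idx + 23]
17. n11.pre = "rz"  ["rz"]
18. n12.off = false  [false]
19. n12.lim = -4  [-4]
20. n13.val = -9  [terminal]
21. n14.live = 16  [terminal]
22. n12.lab = "wn"  ["wn"]
23. n11.mk = 4  [4]
24. n1.off = 21  [(if D.idx then B₀.mk else e.lab) + 21]
25. n1.depth = 22  [22]
26. n15.sig = false  [terminal]
27. n16.val = 5  [terminal]
28. n0.depth = "zw"  ["zw"]
29. n0.ok = -1  [c.val - 6]
30. n0.sig = 23  [(if a.sig then D.off else D.depth) + 1]

23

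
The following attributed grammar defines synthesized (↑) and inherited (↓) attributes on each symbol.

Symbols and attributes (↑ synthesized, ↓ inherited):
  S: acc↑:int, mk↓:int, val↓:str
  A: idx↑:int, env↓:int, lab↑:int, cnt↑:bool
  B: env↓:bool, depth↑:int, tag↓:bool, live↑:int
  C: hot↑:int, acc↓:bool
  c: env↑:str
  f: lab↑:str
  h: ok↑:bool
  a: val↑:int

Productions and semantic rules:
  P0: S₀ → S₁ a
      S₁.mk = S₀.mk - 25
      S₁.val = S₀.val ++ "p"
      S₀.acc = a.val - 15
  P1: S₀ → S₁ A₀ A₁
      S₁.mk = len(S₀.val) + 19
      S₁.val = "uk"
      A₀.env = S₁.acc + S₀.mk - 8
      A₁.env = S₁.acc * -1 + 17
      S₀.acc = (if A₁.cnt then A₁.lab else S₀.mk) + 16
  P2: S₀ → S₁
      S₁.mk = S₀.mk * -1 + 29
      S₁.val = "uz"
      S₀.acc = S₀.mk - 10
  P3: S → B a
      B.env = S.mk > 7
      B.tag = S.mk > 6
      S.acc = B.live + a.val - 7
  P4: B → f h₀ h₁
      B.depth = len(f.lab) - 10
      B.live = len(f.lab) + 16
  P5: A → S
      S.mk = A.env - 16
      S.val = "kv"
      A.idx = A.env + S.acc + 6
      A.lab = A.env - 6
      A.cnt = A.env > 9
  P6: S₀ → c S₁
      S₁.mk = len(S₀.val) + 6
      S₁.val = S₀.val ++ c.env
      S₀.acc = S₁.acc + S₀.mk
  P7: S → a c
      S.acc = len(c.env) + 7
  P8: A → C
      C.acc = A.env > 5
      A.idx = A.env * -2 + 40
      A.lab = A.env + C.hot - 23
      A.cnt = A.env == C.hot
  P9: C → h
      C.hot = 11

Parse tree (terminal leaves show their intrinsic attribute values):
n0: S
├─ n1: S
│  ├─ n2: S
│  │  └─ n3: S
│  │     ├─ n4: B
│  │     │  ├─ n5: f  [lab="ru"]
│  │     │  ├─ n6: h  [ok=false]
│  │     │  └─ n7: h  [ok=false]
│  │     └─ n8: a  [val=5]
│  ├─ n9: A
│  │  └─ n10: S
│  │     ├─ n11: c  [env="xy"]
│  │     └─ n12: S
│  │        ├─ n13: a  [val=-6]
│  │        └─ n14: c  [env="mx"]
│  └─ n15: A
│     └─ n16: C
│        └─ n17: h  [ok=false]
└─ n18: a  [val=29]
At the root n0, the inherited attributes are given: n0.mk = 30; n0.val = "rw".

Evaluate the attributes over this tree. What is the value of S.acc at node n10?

2

1. n0.mk = 30  [given at root]
2. n0.val = "rw"  [given at root]
3. n1.mk = 5  [S₀.mk - 25]
4. n1.val = "rwp"  [S₀.val ++ "p"]
5. n2.mk = 22  [len(S₀.val) + 19]
6. n2.val = "uk"  ["uk"]
7. n3.mk = 7  [S₀.mk * -1 + 29]
8. n3.val = "uz"  ["uz"]
9. n4.env = false  [S.mk > 7]
10. n4.tag = true  [S.mk > 6]
11. n5.lab = "ru"  [terminal]
12. n6.ok = false  [terminal]
13. n7.ok = false  [terminal]
14. n4.depth = -8  [len(f.lab) - 10]
15. n4.live = 18  [len(f.lab) + 16]
16. n8.val = 5  [terminal]
17. n3.acc = 16  [B.live + a.val - 7]
18. n2.acc = 12  [S₀.mk - 10]
19. n9.env = 9  [S₁.acc + S₀.mk - 8]
20. n10.mk = -7  [A.env - 16]
21. n10.val = "kv"  ["kv"]
22. n11.env = "xy"  [terminal]
23. n12.mk = 8  [len(S₀.val) + 6]
24. n12.val = "kvxy"  [S₀.val ++ c.env]
25. n13.val = -6  [terminal]
26. n14.env = "mx"  [terminal]
27. n12.acc = 9  [len(c.env) + 7]
28. n10.acc = 2  [S₁.acc + S₀.mk]
29. n9.idx = 17  [A.env + S.acc + 6]
30. n9.lab = 3  [A.env - 6]
31. n9.cnt = false  [A.env > 9]
32. n15.env = 5  [S₁.acc * -1 + 17]
33. n16.acc = false  [A.env > 5]
34. n17.ok = false  [terminal]
35. n16.hot = 11  [11]
36. n15.idx = 30  [A.env * -2 + 40]
37. n15.lab = -7  [A.env + C.hot - 23]
38. n15.cnt = false  [A.env == C.hot]
39. n1.acc = 21  [(if A₁.cnt then A₁.lab else S₀.mk) + 16]
40. n18.val = 29  [terminal]
41. n0.acc = 14  [a.val - 15]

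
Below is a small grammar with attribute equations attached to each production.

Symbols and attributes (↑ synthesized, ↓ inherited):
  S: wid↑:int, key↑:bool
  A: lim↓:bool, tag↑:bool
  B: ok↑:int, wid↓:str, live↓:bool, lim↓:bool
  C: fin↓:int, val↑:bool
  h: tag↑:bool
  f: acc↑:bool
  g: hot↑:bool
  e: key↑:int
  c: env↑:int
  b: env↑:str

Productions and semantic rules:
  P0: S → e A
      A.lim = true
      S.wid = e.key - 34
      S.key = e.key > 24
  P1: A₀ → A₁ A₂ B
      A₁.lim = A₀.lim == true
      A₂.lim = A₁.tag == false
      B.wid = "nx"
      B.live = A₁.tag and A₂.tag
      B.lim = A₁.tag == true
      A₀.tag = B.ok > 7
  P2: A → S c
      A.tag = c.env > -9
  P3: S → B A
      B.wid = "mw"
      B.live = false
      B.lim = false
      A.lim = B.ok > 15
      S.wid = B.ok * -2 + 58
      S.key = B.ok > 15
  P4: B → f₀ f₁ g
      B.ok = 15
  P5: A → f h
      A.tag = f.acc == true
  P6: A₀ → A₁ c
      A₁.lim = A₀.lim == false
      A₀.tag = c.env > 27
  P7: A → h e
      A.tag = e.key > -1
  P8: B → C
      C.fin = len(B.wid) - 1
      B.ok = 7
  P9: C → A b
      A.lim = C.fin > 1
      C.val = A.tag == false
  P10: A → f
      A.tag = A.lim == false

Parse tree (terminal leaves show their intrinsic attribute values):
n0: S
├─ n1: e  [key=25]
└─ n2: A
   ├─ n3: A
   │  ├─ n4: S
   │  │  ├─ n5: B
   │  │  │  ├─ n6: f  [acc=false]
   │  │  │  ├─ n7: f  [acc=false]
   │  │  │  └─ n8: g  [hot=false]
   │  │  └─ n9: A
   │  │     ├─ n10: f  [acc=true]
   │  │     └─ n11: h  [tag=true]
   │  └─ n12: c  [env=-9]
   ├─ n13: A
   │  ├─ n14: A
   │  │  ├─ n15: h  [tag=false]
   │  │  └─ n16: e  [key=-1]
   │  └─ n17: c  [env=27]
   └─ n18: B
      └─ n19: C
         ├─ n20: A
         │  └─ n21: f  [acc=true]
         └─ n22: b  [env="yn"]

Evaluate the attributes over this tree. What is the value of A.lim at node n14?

false

1. n1.key = 25  [terminal]
2. n2.lim = true  [true]
3. n3.lim = true  [A₀.lim == true]
4. n5.wid = "mw"  ["mw"]
5. n5.live = false  [false]
6. n5.lim = false  [false]
7. n6.acc = false  [terminal]
8. n7.acc = false  [terminal]
9. n8.hot = false  [terminal]
10. n5.ok = 15  [15]
11. n9.lim = false  [B.ok > 15]
12. n10.acc = true  [terminal]
13. n11.tag = true  [terminal]
14. n9.tag = true  [f.acc == true]
15. n4.wid = 28  [B.ok * -2 + 58]
16. n4.key = false  [B.ok > 15]
17. n12.env = -9  [terminal]
18. n3.tag = false  [c.env > -9]
19. n13.lim = true  [A₁.tag == false]
20. n14.lim = false  [A₀.lim == false]
21. n15.tag = false  [terminal]
22. n16.key = -1  [terminal]
23. n14.tag = false  [e.key > -1]
24. n17.env = 27  [terminal]
25. n13.tag = false  [c.env > 27]
26. n18.wid = "nx"  ["nx"]
27. n18.live = false  [A₁.tag and A₂.tag]
28. n18.lim = false  [A₁.tag == true]
29. n19.fin = 1  [len(B.wid) - 1]
30. n20.lim = false  [C.fin > 1]
31. n21.acc = true  [terminal]
32. n20.tag = true  [A.lim == false]
33. n22.env = "yn"  [terminal]
34. n19.val = false  [A.tag == false]
35. n18.ok = 7  [7]
36. n2.tag = false  [B.ok > 7]
37. n0.wid = -9  [e.key - 34]
38. n0.key = true  [e.key > 24]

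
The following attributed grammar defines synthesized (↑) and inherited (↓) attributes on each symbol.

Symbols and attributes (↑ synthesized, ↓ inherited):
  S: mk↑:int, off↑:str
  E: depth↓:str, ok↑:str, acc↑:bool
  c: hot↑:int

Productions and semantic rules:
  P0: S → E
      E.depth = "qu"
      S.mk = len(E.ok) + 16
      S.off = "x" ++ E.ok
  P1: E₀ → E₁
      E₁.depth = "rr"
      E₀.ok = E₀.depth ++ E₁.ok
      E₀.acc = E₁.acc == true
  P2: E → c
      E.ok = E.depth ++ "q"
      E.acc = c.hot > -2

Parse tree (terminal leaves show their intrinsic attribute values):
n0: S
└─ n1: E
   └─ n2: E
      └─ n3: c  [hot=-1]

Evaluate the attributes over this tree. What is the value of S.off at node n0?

"xqurrq"

1. n1.depth = "qu"  ["qu"]
2. n2.depth = "rr"  ["rr"]
3. n3.hot = -1  [terminal]
4. n2.ok = "rrq"  [E.depth ++ "q"]
5. n2.acc = true  [c.hot > -2]
6. n1.ok = "qurrq"  [E₀.depth ++ E₁.ok]
7. n1.acc = true  [E₁.acc == true]
8. n0.mk = 21  [len(E.ok) + 16]
9. n0.off = "xqurrq"  ["x" ++ E.ok]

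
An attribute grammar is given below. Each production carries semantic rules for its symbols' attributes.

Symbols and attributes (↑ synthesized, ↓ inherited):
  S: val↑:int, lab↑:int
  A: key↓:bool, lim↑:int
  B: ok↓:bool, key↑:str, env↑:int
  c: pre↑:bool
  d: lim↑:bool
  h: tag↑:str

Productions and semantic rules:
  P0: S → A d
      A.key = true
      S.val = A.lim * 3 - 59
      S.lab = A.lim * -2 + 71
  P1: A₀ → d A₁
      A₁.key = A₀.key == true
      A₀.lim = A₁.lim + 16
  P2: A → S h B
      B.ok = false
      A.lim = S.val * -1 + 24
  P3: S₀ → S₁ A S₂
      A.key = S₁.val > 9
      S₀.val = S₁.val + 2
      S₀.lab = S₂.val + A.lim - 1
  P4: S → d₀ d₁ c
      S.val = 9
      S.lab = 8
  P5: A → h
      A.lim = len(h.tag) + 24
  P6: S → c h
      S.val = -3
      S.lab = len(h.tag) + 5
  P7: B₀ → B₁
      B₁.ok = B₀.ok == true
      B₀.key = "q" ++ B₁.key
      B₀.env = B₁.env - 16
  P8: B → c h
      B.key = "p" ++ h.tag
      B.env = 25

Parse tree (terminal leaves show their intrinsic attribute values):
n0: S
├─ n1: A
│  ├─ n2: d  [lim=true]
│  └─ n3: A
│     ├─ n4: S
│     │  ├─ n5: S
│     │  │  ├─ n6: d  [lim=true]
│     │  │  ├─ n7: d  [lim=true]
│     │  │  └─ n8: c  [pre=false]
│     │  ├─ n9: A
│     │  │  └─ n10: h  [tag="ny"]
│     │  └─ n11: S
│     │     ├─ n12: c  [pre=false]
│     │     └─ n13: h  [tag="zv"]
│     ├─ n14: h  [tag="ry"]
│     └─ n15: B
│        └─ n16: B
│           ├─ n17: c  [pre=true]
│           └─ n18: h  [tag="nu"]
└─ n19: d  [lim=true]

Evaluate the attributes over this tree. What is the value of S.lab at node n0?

1. n1.key = true  [true]
2. n2.lim = true  [terminal]
3. n3.key = true  [A₀.key == true]
4. n6.lim = true  [terminal]
5. n7.lim = true  [terminal]
6. n8.pre = false  [terminal]
7. n5.val = 9  [9]
8. n5.lab = 8  [8]
9. n9.key = false  [S₁.val > 9]
10. n10.tag = "ny"  [terminal]
11. n9.lim = 26  [len(h.tag) + 24]
12. n12.pre = false  [terminal]
13. n13.tag = "zv"  [terminal]
14. n11.val = -3  [-3]
15. n11.lab = 7  [len(h.tag) + 5]
16. n4.val = 11  [S₁.val + 2]
17. n4.lab = 22  [S₂.val + A.lim - 1]
18. n14.tag = "ry"  [terminal]
19. n15.ok = false  [false]
20. n16.ok = false  [B₀.ok == true]
21. n17.pre = true  [terminal]
22. n18.tag = "nu"  [terminal]
23. n16.key = "pnu"  ["p" ++ h.tag]
24. n16.env = 25  [25]
25. n15.key = "qpnu"  ["q" ++ B₁.key]
26. n15.env = 9  [B₁.env - 16]
27. n3.lim = 13  [S.val * -1 + 24]
28. n1.lim = 29  [A₁.lim + 16]
29. n19.lim = true  [terminal]
30. n0.val = 28  [A.lim * 3 - 59]
31. n0.lab = 13  [A.lim * -2 + 71]

13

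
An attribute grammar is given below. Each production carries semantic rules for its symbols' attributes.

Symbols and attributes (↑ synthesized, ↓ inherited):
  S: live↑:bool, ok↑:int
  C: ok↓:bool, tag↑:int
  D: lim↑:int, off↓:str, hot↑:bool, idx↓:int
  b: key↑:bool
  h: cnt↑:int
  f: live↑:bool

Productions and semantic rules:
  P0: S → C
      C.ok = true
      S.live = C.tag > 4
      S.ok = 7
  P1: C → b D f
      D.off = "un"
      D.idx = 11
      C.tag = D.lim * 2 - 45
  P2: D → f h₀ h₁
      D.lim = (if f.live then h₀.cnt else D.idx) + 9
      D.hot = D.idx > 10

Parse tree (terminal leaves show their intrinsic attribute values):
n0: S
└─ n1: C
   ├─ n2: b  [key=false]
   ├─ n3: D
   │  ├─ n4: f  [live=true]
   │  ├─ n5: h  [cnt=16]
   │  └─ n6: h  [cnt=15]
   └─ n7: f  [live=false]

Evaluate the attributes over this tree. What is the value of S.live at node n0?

true

1. n1.ok = true  [true]
2. n2.key = false  [terminal]
3. n3.off = "un"  ["un"]
4. n3.idx = 11  [11]
5. n4.live = true  [terminal]
6. n5.cnt = 16  [terminal]
7. n6.cnt = 15  [terminal]
8. n3.lim = 25  [(if f.live then h₀.cnt else D.idx) + 9]
9. n3.hot = true  [D.idx > 10]
10. n7.live = false  [terminal]
11. n1.tag = 5  [D.lim * 2 - 45]
12. n0.live = true  [C.tag > 4]
13. n0.ok = 7  [7]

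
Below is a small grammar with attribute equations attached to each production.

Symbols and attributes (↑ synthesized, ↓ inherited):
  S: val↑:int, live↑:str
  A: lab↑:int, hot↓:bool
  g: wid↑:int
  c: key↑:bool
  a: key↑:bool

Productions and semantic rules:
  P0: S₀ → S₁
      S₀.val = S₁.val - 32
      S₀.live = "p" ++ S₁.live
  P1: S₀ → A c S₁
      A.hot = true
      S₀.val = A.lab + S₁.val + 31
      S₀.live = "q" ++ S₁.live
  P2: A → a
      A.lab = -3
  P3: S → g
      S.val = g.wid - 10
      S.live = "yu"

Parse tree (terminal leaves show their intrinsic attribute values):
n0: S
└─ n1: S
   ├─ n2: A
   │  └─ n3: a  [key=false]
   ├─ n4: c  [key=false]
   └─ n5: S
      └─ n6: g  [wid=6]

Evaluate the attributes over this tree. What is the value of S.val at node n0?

-8

1. n2.hot = true  [true]
2. n3.key = false  [terminal]
3. n2.lab = -3  [-3]
4. n4.key = false  [terminal]
5. n6.wid = 6  [terminal]
6. n5.val = -4  [g.wid - 10]
7. n5.live = "yu"  ["yu"]
8. n1.val = 24  [A.lab + S₁.val + 31]
9. n1.live = "qyu"  ["q" ++ S₁.live]
10. n0.val = -8  [S₁.val - 32]
11. n0.live = "pqyu"  ["p" ++ S₁.live]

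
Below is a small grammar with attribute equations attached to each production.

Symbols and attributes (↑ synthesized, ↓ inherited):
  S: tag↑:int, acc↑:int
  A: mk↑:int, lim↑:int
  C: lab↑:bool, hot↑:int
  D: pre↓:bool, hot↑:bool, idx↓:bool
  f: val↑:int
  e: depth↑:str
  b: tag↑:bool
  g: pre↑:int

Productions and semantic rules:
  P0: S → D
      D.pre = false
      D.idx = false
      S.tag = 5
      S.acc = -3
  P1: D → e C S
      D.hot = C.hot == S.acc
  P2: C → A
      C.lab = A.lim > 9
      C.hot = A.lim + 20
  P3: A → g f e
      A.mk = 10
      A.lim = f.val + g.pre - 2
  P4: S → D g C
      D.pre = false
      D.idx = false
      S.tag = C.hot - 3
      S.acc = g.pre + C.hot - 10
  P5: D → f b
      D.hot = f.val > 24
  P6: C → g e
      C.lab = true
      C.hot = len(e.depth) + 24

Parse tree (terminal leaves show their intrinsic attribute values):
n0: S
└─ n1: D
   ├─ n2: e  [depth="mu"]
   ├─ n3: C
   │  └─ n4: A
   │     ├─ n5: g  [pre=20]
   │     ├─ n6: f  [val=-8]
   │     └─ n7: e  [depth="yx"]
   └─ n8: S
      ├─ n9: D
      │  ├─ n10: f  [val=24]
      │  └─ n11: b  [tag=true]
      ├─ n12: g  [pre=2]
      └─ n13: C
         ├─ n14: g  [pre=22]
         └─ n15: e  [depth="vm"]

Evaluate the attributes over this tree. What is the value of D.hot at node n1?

1. n1.pre = false  [false]
2. n1.idx = false  [false]
3. n2.depth = "mu"  [terminal]
4. n5.pre = 20  [terminal]
5. n6.val = -8  [terminal]
6. n7.depth = "yx"  [terminal]
7. n4.mk = 10  [10]
8. n4.lim = 10  [f.val + g.pre - 2]
9. n3.lab = true  [A.lim > 9]
10. n3.hot = 30  [A.lim + 20]
11. n9.pre = false  [false]
12. n9.idx = false  [false]
13. n10.val = 24  [terminal]
14. n11.tag = true  [terminal]
15. n9.hot = false  [f.val > 24]
16. n12.pre = 2  [terminal]
17. n14.pre = 22  [terminal]
18. n15.depth = "vm"  [terminal]
19. n13.lab = true  [true]
20. n13.hot = 26  [len(e.depth) + 24]
21. n8.tag = 23  [C.hot - 3]
22. n8.acc = 18  [g.pre + C.hot - 10]
23. n1.hot = false  [C.hot == S.acc]
24. n0.tag = 5  [5]
25. n0.acc = -3  [-3]

false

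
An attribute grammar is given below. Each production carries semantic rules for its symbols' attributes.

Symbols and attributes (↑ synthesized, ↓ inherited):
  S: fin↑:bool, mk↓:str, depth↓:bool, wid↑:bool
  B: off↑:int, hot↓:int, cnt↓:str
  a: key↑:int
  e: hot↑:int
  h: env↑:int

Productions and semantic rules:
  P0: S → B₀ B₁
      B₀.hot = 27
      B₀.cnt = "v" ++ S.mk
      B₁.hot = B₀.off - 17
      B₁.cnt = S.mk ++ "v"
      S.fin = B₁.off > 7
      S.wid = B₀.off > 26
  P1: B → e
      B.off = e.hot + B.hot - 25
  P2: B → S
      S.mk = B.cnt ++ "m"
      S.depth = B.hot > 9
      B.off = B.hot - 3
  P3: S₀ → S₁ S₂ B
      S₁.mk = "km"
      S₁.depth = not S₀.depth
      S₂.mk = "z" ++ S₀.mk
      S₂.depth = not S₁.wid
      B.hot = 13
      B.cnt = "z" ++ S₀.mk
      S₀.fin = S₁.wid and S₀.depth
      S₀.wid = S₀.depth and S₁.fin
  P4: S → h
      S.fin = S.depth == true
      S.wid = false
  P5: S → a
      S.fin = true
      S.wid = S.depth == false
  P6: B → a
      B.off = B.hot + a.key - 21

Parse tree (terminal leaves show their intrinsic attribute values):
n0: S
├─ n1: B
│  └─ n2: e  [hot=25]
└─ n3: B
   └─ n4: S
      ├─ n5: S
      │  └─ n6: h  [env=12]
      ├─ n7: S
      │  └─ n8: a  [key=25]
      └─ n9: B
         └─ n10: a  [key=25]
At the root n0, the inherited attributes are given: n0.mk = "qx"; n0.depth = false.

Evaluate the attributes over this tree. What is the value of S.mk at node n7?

1. n0.mk = "qx"  [given at root]
2. n0.depth = false  [given at root]
3. n1.hot = 27  [27]
4. n1.cnt = "vqx"  ["v" ++ S.mk]
5. n2.hot = 25  [terminal]
6. n1.off = 27  [e.hot + B.hot - 25]
7. n3.hot = 10  [B₀.off - 17]
8. n3.cnt = "qxv"  [S.mk ++ "v"]
9. n4.mk = "qxvm"  [B.cnt ++ "m"]
10. n4.depth = true  [B.hot > 9]
11. n5.mk = "km"  ["km"]
12. n5.depth = false  [not S₀.depth]
13. n6.env = 12  [terminal]
14. n5.fin = false  [S.depth == true]
15. n5.wid = false  [false]
16. n7.mk = "zqxvm"  ["z" ++ S₀.mk]
17. n7.depth = true  [not S₁.wid]
18. n8.key = 25  [terminal]
19. n7.fin = true  [true]
20. n7.wid = false  [S.depth == false]
21. n9.hot = 13  [13]
22. n9.cnt = "zqxvm"  ["z" ++ S₀.mk]
23. n10.key = 25  [terminal]
24. n9.off = 17  [B.hot + a.key - 21]
25. n4.fin = false  [S₁.wid and S₀.depth]
26. n4.wid = false  [S₀.depth and S₁.fin]
27. n3.off = 7  [B.hot - 3]
28. n0.fin = false  [B₁.off > 7]
29. n0.wid = true  [B₀.off > 26]

"zqxvm"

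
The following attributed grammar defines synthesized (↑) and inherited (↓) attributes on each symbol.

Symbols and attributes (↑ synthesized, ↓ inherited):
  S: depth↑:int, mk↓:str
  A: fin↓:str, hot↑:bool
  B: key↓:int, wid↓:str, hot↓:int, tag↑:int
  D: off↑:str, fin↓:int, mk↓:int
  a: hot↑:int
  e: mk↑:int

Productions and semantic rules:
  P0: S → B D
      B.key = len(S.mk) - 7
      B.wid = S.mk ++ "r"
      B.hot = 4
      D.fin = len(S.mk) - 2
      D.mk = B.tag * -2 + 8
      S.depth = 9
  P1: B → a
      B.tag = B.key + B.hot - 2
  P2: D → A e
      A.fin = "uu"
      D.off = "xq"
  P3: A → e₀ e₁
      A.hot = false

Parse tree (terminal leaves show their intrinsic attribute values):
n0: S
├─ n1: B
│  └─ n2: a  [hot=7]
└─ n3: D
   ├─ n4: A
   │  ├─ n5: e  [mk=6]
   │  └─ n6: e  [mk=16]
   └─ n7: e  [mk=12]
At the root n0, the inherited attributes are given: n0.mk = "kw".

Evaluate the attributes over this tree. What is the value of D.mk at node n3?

1. n0.mk = "kw"  [given at root]
2. n1.key = -5  [len(S.mk) - 7]
3. n1.wid = "kwr"  [S.mk ++ "r"]
4. n1.hot = 4  [4]
5. n2.hot = 7  [terminal]
6. n1.tag = -3  [B.key + B.hot - 2]
7. n3.fin = 0  [len(S.mk) - 2]
8. n3.mk = 14  [B.tag * -2 + 8]
9. n4.fin = "uu"  ["uu"]
10. n5.mk = 6  [terminal]
11. n6.mk = 16  [terminal]
12. n4.hot = false  [false]
13. n7.mk = 12  [terminal]
14. n3.off = "xq"  ["xq"]
15. n0.depth = 9  [9]

14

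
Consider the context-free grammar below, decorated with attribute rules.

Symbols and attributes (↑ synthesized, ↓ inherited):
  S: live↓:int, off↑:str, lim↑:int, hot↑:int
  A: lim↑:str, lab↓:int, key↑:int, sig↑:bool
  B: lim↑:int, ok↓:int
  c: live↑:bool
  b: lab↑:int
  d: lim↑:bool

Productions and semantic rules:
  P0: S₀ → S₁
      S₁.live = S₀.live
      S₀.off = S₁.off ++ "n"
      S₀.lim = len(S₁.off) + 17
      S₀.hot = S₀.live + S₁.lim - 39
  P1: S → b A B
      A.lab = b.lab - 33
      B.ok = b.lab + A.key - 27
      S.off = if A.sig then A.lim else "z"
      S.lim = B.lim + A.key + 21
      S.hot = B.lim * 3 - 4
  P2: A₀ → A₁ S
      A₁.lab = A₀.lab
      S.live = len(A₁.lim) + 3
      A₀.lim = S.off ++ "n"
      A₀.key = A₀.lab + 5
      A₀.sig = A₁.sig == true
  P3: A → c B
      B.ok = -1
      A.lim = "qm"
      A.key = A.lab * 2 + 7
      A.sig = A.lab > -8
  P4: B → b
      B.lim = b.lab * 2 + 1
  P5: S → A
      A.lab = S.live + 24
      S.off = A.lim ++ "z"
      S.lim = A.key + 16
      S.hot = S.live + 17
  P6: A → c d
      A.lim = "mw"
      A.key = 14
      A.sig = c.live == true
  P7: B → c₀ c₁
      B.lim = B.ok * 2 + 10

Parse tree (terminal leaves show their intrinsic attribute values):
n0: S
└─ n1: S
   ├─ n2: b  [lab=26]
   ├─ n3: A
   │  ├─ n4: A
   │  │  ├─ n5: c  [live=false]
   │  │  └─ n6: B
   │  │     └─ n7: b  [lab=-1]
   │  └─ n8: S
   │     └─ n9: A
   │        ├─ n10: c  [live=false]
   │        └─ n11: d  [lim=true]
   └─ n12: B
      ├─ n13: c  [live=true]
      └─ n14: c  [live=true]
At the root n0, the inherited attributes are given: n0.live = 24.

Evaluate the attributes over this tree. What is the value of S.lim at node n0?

1. n0.live = 24  [given at root]
2. n1.live = 24  [S₀.live]
3. n2.lab = 26  [terminal]
4. n3.lab = -7  [b.lab - 33]
5. n4.lab = -7  [A₀.lab]
6. n5.live = false  [terminal]
7. n6.ok = -1  [-1]
8. n7.lab = -1  [terminal]
9. n6.lim = -1  [b.lab * 2 + 1]
10. n4.lim = "qm"  ["qm"]
11. n4.key = -7  [A.lab * 2 + 7]
12. n4.sig = true  [A.lab > -8]
13. n8.live = 5  [len(A₁.lim) + 3]
14. n9.lab = 29  [S.live + 24]
15. n10.live = false  [terminal]
16. n11.lim = true  [terminal]
17. n9.lim = "mw"  ["mw"]
18. n9.key = 14  [14]
19. n9.sig = false  [c.live == true]
20. n8.off = "mwz"  [A.lim ++ "z"]
21. n8.lim = 30  [A.key + 16]
22. n8.hot = 22  [S.live + 17]
23. n3.lim = "mwzn"  [S.off ++ "n"]
24. n3.key = -2  [A₀.lab + 5]
25. n3.sig = true  [A₁.sig == true]
26. n12.ok = -3  [b.lab + A.key - 27]
27. n13.live = true  [terminal]
28. n14.live = true  [terminal]
29. n12.lim = 4  [B.ok * 2 + 10]
30. n1.off = "mwzn"  [if A.sig then A.lim else "z"]
31. n1.lim = 23  [B.lim + A.key + 21]
32. n1.hot = 8  [B.lim * 3 - 4]
33. n0.off = "mwznn"  [S₁.off ++ "n"]
34. n0.lim = 21  [len(S₁.off) + 17]
35. n0.hot = 8  [S₀.live + S₁.lim - 39]

21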